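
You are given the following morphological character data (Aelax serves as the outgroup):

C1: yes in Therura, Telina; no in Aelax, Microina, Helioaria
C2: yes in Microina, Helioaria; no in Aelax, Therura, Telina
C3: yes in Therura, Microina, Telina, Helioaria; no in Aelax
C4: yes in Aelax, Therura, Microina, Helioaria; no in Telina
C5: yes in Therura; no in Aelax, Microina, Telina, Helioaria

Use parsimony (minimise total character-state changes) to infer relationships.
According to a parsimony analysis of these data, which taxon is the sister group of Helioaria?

Character polarity is set by the outgroup: the derived state is whichever differs from the outgroup's state, so for C4 the derived state is 'no', and for the remaining characters it is 'yes'.
Only Telina and Therura show the derived state 'yes' for C1, supporting them as a clade.
C2: derived state 'yes' in Helioaria and Microina only — synapomorphy for {Helioaria, Microina}.
All ingroup taxa share the derived state 'yes' for C3; it defines the ingroup but does not resolve relationships within it.
C4: derived state 'no' in Telina only — an autapomorphy, so it tells us nothing about relationships among taxa.
C5 (derived state 'yes') is unique to Therura (autapomorphy; uninformative for grouping).
Most parsimonious ingroup topology: ((Therura,Telina),(Microina,Helioaria)).
Helioaria and Microina form a cherry on this tree, so they are sister taxa.

Microina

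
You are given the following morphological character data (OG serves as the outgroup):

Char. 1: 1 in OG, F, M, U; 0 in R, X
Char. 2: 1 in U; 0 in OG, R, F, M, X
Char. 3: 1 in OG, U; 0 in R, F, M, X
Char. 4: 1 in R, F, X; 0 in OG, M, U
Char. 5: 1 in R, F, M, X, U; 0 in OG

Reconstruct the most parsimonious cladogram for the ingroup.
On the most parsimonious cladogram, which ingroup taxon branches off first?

U

Character polarity is set by the outgroup: the derived state is whichever differs from the outgroup's state, so for Char. 1, Char. 3 the derived state is '0', and for the remaining characters it is '1'.
Char. 1 (derived state '0') is shared by R and X — a synapomorphy uniting that clade.
Char. 2 (derived state '1') is unique to U (autapomorphy; uninformative for grouping).
Char. 3: derived state '0' in F, M, R, and X only — synapomorphy for {F, M, R, X}.
Only F, R, and X show the derived state '1' for Char. 4, supporting them as a clade.
Char. 5 (derived state '1') is shared by all ingroup taxa — unites the whole ingroup.
Most parsimonious ingroup topology: ((((R,X),F),M),U).
U is sister to the clade containing all other ingroup taxa, so it is the earliest-diverging (most basal) ingroup lineage.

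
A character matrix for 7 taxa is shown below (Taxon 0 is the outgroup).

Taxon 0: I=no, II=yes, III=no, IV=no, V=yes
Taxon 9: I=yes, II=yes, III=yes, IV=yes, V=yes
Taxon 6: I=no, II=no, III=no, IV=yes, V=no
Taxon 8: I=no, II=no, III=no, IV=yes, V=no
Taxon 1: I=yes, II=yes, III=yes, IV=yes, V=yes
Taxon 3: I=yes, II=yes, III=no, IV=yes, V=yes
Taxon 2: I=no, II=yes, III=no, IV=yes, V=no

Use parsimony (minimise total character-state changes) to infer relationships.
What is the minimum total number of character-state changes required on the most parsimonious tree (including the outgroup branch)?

Character polarity is set by the outgroup: the derived state is whichever differs from the outgroup's state, so for II, V the derived state is 'no', and for the remaining characters it is 'yes'.
Only Taxon 1, Taxon 3, and Taxon 9 show the derived state 'yes' for I, supporting them as a clade.
II (derived state 'no') is shared by Taxon 6 and Taxon 8 — a synapomorphy uniting that clade.
III: derived state 'yes' in Taxon 1 and Taxon 9 only — synapomorphy for {Taxon 1, Taxon 9}.
All ingroup taxa share the derived state 'yes' for IV; it defines the ingroup but does not resolve relationships within it.
V: derived state 'no' in Taxon 2, Taxon 6, and Taxon 8 only — synapomorphy for {Taxon 2, Taxon 6, Taxon 8}.
Most parsimonious ingroup topology: (((Taxon 9,Taxon 1),Taxon 3),((Taxon 6,Taxon 8),Taxon 2)).
Changes per character on this tree: I: 1; II: 1; III: 1; IV: 1; V: 1.
Total = 5.

5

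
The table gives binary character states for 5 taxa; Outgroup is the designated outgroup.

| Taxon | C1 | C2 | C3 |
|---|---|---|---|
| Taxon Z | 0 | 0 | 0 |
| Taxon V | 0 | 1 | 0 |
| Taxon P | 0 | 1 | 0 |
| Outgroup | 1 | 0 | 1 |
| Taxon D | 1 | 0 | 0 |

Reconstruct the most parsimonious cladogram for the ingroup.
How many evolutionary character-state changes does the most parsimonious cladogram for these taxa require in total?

3

Character polarity is set by the outgroup: the derived state is whichever differs from the outgroup's state, so for C1, C3 the derived state is '0', and for the remaining characters it is '1'.
C1: derived state '0' in Taxon P, Taxon V, and Taxon Z only — synapomorphy for {Taxon P, Taxon V, Taxon Z}.
Only Taxon P and Taxon V show the derived state '1' for C2, supporting them as a clade.
All ingroup taxa share the derived state '0' for C3; it defines the ingroup but does not resolve relationships within it.
Most parsimonious ingroup topology: (Taxon D,((Taxon V,Taxon P),Taxon Z)).
Changes per character on this tree: C1: 1; C2: 1; C3: 1.
Total = 3.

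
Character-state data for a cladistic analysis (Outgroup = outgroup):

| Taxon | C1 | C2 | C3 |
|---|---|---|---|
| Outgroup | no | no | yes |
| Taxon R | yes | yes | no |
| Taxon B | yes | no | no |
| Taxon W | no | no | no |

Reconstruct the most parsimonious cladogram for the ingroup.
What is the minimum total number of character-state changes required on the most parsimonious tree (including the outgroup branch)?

3

Character polarity is set by the outgroup: the derived state is whichever differs from the outgroup's state, so for C3 the derived state is 'no', and for the remaining characters it is 'yes'.
C1 (derived state 'yes') is shared by Taxon B and Taxon R — a synapomorphy uniting that clade.
C2: derived state 'yes' in Taxon R only — an autapomorphy, so it tells us nothing about relationships among taxa.
C3 (derived state 'no') is shared by all ingroup taxa — unites the whole ingroup.
Most parsimonious ingroup topology: ((Taxon R,Taxon B),Taxon W).
Changes per character on this tree: C1: 1; C2: 1; C3: 1.
Total = 3.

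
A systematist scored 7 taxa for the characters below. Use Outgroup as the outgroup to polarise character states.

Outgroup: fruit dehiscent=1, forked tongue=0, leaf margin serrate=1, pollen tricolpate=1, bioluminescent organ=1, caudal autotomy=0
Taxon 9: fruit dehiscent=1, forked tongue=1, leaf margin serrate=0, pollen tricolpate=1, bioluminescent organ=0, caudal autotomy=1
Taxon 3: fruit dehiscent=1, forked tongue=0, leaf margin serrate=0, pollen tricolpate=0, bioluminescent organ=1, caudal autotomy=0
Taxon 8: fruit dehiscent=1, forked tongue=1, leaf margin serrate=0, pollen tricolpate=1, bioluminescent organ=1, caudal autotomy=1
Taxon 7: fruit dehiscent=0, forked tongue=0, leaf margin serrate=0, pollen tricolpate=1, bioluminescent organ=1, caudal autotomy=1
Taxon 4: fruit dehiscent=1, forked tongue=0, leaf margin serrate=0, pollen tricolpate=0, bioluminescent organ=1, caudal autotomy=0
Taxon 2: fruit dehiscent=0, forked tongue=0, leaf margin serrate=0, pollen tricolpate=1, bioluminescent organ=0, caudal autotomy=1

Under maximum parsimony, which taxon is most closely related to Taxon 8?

Taxon 9

Character polarity is set by the outgroup: the derived state is whichever differs from the outgroup's state, so for fruit dehiscent, leaf margin serrate, pollen tricolpate, bioluminescent organ the derived state is '0', and for the remaining characters it is '1'.
Only Taxon 2 and Taxon 7 show the derived state '0' for fruit dehiscent, supporting them as a clade.
forked tongue (derived state '1') is shared by Taxon 8 and Taxon 9 — a synapomorphy uniting that clade.
leaf margin serrate (derived state '0') is shared by all ingroup taxa — unites the whole ingroup.
Only Taxon 3 and Taxon 4 show the derived state '0' for pollen tricolpate, supporting them as a clade.
bioluminescent organ (state '0') occurs in Taxon 2 and Taxon 9 but conflicts with the nesting implied by the other characters — most parsimoniously interpreted as homoplasy.
caudal autotomy: derived state '1' in Taxon 2, Taxon 7, Taxon 8, and Taxon 9 only — synapomorphy for {Taxon 2, Taxon 7, Taxon 8, Taxon 9}.
Most parsimonious ingroup topology: (((Taxon 9,Taxon 8),(Taxon 7,Taxon 2)),(Taxon 3,Taxon 4)).
Taxon 8 and Taxon 9 form a cherry on this tree, so they are sister taxa.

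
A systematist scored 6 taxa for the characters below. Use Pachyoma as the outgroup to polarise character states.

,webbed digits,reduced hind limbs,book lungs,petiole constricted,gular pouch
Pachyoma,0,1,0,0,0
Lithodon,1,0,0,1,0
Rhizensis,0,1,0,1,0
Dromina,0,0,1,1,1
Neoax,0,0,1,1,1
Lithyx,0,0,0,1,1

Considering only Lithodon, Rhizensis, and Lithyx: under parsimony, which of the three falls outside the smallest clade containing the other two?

Rhizensis

Character polarity is set by the outgroup: the derived state is whichever differs from the outgroup's state, so for reduced hind limbs the derived state is '0', and for the remaining characters it is '1'.
webbed digits: derived state '1' in Lithodon only — an autapomorphy, so it tells us nothing about relationships among taxa.
reduced hind limbs: derived state '0' in Dromina, Lithodon, Lithyx, and Neoax only — synapomorphy for {Dromina, Lithodon, Lithyx, Neoax}.
book lungs: derived state '1' in Dromina and Neoax only — synapomorphy for {Dromina, Neoax}.
petiole constricted (derived state '1') is shared by all ingroup taxa — unites the whole ingroup.
gular pouch (derived state '1') is shared by Dromina, Lithyx, and Neoax — a synapomorphy uniting that clade.
Most parsimonious ingroup topology: ((Lithodon,((Dromina,Neoax),Lithyx)),Rhizensis).
Lithodon and Lithyx share a more recent common ancestor with each other than either does with Rhizensis, so Rhizensis is the least closely related of the three.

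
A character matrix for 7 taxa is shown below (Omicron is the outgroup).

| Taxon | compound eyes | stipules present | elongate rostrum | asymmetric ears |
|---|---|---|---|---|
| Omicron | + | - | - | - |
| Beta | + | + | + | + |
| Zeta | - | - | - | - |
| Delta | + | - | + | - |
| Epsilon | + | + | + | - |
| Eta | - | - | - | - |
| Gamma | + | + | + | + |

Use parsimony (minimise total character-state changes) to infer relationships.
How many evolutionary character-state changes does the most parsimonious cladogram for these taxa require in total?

4

Character polarity is set by the outgroup: the derived state is whichever differs from the outgroup's state, so for compound eyes the derived state is '-', and for the remaining characters it is '+'.
Only Eta and Zeta show the derived state '-' for compound eyes, supporting them as a clade.
stipules present (derived state '+') is shared by Beta, Epsilon, and Gamma — a synapomorphy uniting that clade.
Only Beta, Delta, Epsilon, and Gamma show the derived state '+' for elongate rostrum, supporting them as a clade.
asymmetric ears: derived state '+' in Beta and Gamma only — synapomorphy for {Beta, Gamma}.
Most parsimonious ingroup topology: ((((Beta,Gamma),Epsilon),Delta),(Zeta,Eta)).
Changes per character on this tree: compound eyes: 1; stipules present: 1; elongate rostrum: 1; asymmetric ears: 1.
Total = 4.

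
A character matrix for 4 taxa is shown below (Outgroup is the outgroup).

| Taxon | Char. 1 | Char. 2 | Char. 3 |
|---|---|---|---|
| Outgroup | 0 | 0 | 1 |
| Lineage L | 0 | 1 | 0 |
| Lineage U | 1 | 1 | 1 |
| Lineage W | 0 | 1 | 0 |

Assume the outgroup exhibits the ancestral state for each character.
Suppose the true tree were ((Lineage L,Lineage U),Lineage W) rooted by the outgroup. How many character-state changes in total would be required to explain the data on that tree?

Map each character onto ((Lineage L,Lineage U),Lineage W) (rooted by Outgroup) and count the minimum state changes it requires (Fitch parsimony):
Char. 1: 1; Char. 2: 1; Char. 3: 2.
Total tree length = 4.

4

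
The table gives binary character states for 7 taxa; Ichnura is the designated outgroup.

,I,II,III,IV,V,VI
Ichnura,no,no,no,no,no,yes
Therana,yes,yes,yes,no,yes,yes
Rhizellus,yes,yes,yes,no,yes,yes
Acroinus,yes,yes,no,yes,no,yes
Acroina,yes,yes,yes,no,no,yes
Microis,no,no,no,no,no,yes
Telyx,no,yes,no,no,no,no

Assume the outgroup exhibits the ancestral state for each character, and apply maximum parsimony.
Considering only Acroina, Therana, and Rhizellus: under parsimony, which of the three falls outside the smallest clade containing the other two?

Character polarity is set by the outgroup: the derived state is whichever differs from the outgroup's state, so for VI the derived state is 'no', and for the remaining characters it is 'yes'.
Only Acroina, Acroinus, Rhizellus, and Therana show the derived state 'yes' for I, supporting them as a clade.
II: derived state 'yes' in Acroina, Acroinus, Rhizellus, Telyx, and Therana only — synapomorphy for {Acroina, Acroinus, Rhizellus, Telyx, Therana}.
III: derived state 'yes' in Acroina, Rhizellus, and Therana only — synapomorphy for {Acroina, Rhizellus, Therana}.
IV (derived state 'yes') is unique to Acroinus (autapomorphy; uninformative for grouping).
V (derived state 'yes') is shared by Rhizellus and Therana — a synapomorphy uniting that clade.
VI: derived state 'no' in Telyx only — an autapomorphy, so it tells us nothing about relationships among taxa.
Most parsimonious ingroup topology: (((((Therana,Rhizellus),Acroina),Acroinus),Telyx),Microis).
Rhizellus and Therana share a more recent common ancestor with each other than either does with Acroina, so Acroina is the least closely related of the three.

Acroina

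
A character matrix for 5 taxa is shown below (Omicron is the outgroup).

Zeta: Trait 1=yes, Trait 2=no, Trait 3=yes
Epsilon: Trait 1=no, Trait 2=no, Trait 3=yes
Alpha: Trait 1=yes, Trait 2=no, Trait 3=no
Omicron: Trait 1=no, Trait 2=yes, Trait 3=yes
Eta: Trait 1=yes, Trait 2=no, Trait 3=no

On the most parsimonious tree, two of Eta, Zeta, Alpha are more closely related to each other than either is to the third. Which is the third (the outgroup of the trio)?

Character polarity is set by the outgroup: the derived state is whichever differs from the outgroup's state, so for Trait 2, Trait 3 the derived state is 'no', and for the remaining characters it is 'yes'.
Only Alpha, Eta, and Zeta show the derived state 'yes' for Trait 1, supporting them as a clade.
All ingroup taxa share the derived state 'no' for Trait 2; it defines the ingroup but does not resolve relationships within it.
Only Alpha and Eta show the derived state 'no' for Trait 3, supporting them as a clade.
Most parsimonious ingroup topology: (((Alpha,Eta),Zeta),Epsilon).
Alpha and Eta share a more recent common ancestor with each other than either does with Zeta, so Zeta is the least closely related of the three.

Zeta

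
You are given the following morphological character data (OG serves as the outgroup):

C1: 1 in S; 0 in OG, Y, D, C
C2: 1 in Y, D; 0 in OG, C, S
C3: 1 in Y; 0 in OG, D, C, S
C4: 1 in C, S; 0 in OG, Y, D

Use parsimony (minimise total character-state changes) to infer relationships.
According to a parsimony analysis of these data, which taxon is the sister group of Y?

D

The outgroup has state '0' for every character, so '1' is the derived state throughout.
C1 (derived state '1') is unique to S (autapomorphy; uninformative for grouping).
Only D and Y show the derived state '1' for C2, supporting them as a clade.
C3: derived state '1' in Y only — an autapomorphy, so it tells us nothing about relationships among taxa.
C4: derived state '1' in C and S only — synapomorphy for {C, S}.
Most parsimonious ingroup topology: ((Y,D),(C,S)).
Y and D form a cherry on this tree, so they are sister taxa.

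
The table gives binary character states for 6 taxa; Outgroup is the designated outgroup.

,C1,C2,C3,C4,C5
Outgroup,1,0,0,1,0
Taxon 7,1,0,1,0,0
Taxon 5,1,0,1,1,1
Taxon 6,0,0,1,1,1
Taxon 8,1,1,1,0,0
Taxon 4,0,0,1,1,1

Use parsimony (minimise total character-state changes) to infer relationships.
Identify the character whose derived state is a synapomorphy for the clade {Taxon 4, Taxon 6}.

C1

Character polarity is set by the outgroup: the derived state is whichever differs from the outgroup's state, so for C1, C4 the derived state is '0', and for the remaining characters it is '1'.
C1 (derived state '0') is shared by Taxon 4 and Taxon 6 — a synapomorphy uniting that clade.
C2 (derived state '1') is unique to Taxon 8 (autapomorphy; uninformative for grouping).
C3 (derived state '1') is shared by all ingroup taxa — unites the whole ingroup.
C4: derived state '0' in Taxon 7 and Taxon 8 only — synapomorphy for {Taxon 7, Taxon 8}.
C5 (derived state '1') is shared by Taxon 4, Taxon 5, and Taxon 6 — a synapomorphy uniting that clade.
Most parsimonious ingroup topology: ((Taxon 7,Taxon 8),(Taxon 5,(Taxon 6,Taxon 4))).
The clade {Taxon 4, Taxon 6} is supported by C1: its derived state '0' occurs in exactly those taxa and in no other taxon (including the outgroup).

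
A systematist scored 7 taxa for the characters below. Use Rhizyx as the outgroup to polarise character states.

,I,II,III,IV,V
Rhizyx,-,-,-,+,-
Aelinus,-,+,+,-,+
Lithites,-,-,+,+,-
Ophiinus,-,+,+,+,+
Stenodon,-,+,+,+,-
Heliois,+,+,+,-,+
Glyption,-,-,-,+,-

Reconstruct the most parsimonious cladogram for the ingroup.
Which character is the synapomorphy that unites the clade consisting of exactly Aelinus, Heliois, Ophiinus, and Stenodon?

Character polarity is set by the outgroup: the derived state is whichever differs from the outgroup's state, so for IV the derived state is '-', and for the remaining characters it is '+'.
I: derived state '+' in Heliois only — an autapomorphy, so it tells us nothing about relationships among taxa.
II: derived state '+' in Aelinus, Heliois, Ophiinus, and Stenodon only — synapomorphy for {Aelinus, Heliois, Ophiinus, Stenodon}.
III (derived state '+') is shared by Aelinus, Heliois, Lithites, Ophiinus, and Stenodon — a synapomorphy uniting that clade.
IV: derived state '-' in Aelinus and Heliois only — synapomorphy for {Aelinus, Heliois}.
V (derived state '+') is shared by Aelinus, Heliois, and Ophiinus — a synapomorphy uniting that clade.
Most parsimonious ingroup topology: (((((Aelinus,Heliois),Ophiinus),Stenodon),Lithites),Glyption).
The clade {Aelinus, Heliois, Ophiinus, Stenodon} is supported by II: its derived state '+' occurs in exactly those taxa and in no other taxon (including the outgroup).

II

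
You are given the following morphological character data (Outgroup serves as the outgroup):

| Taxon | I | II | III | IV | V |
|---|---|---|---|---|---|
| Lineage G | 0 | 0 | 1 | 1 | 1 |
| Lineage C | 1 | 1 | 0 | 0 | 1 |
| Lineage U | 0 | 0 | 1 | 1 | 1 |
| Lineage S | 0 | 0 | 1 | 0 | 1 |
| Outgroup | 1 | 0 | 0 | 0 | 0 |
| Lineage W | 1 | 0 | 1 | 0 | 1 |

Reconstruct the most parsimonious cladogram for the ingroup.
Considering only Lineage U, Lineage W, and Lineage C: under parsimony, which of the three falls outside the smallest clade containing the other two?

Lineage C

Character polarity is set by the outgroup: the derived state is whichever differs from the outgroup's state, so for I the derived state is '0', and for the remaining characters it is '1'.
I: derived state '0' in Lineage G, Lineage S, and Lineage U only — synapomorphy for {Lineage G, Lineage S, Lineage U}.
II (derived state '1') is unique to Lineage C (autapomorphy; uninformative for grouping).
Only Lineage G, Lineage S, Lineage U, and Lineage W show the derived state '1' for III, supporting them as a clade.
IV (derived state '1') is shared by Lineage G and Lineage U — a synapomorphy uniting that clade.
All ingroup taxa share the derived state '1' for V; it defines the ingroup but does not resolve relationships within it.
Most parsimonious ingroup topology: (((Lineage S,(Lineage U,Lineage G)),Lineage W),Lineage C).
Lineage W and Lineage U share a more recent common ancestor with each other than either does with Lineage C, so Lineage C is the least closely related of the three.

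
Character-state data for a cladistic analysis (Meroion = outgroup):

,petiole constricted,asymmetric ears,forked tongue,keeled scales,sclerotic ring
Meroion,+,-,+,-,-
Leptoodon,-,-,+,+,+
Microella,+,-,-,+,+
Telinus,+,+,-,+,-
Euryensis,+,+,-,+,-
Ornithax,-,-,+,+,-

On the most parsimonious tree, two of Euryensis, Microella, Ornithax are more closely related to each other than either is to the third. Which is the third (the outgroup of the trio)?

Ornithax

Character polarity is set by the outgroup: the derived state is whichever differs from the outgroup's state, so for petiole constricted, forked tongue the derived state is '-', and for the remaining characters it is '+'.
Only Leptoodon and Ornithax show the derived state '-' for petiole constricted, supporting them as a clade.
asymmetric ears (derived state '+') is shared by Euryensis and Telinus — a synapomorphy uniting that clade.
forked tongue (derived state '-') is shared by Euryensis, Microella, and Telinus — a synapomorphy uniting that clade.
All ingroup taxa share the derived state '+' for keeled scales; it defines the ingroup but does not resolve relationships within it.
sclerotic ring groups Leptoodon and Microella, which is incompatible with the clades supported by the remaining characters; treating it as convergent (homoplasy) costs fewer steps than any alternative tree.
Most parsimonious ingroup topology: ((Leptoodon,Ornithax),(Microella,(Telinus,Euryensis))).
Microella and Euryensis share a more recent common ancestor with each other than either does with Ornithax, so Ornithax is the least closely related of the three.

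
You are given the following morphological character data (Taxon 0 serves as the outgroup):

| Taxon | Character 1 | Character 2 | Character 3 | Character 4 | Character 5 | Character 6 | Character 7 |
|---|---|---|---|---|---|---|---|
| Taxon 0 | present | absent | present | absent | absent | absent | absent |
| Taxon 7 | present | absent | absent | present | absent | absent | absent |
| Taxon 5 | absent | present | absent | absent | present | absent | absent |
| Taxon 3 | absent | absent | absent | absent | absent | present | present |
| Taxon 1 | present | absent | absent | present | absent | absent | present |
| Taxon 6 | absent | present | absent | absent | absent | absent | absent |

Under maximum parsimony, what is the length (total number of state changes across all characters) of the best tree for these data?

Character polarity is set by the outgroup: the derived state is whichever differs from the outgroup's state, so for Character 1, Character 3 the derived state is 'absent', and for the remaining characters it is 'present'.
Character 1: derived state 'absent' in Taxon 3, Taxon 5, and Taxon 6 only — synapomorphy for {Taxon 3, Taxon 5, Taxon 6}.
Character 2 (derived state 'present') is shared by Taxon 5 and Taxon 6 — a synapomorphy uniting that clade.
Character 3 (derived state 'absent') is shared by all ingroup taxa — unites the whole ingroup.
Only Taxon 1 and Taxon 7 show the derived state 'present' for Character 4, supporting them as a clade.
Character 5: derived state 'present' in Taxon 5 only — an autapomorphy, so it tells us nothing about relationships among taxa.
Character 6: derived state 'present' in Taxon 3 only — an autapomorphy, so it tells us nothing about relationships among taxa.
Character 7 (state 'present') occurs in Taxon 1 and Taxon 3 but conflicts with the nesting implied by the other characters — most parsimoniously interpreted as homoplasy.
Most parsimonious ingroup topology: ((Taxon 7,Taxon 1),((Taxon 5,Taxon 6),Taxon 3)).
Changes per character on this tree: Character 1: 1; Character 2: 1; Character 3: 1; Character 4: 1; Character 5: 1; Character 6: 1; Character 7: 2.
Total = 8.

8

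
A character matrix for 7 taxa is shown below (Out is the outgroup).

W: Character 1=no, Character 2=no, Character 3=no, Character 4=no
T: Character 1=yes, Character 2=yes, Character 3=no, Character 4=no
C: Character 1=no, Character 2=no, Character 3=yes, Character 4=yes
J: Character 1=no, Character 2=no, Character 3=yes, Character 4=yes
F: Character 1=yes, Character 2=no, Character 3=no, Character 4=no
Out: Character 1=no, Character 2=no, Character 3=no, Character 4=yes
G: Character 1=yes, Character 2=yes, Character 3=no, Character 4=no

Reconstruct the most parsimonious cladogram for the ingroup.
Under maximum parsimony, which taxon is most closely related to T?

G

Character polarity is set by the outgroup: the derived state is whichever differs from the outgroup's state, so for Character 4 the derived state is 'no', and for the remaining characters it is 'yes'.
Character 1: derived state 'yes' in F, G, and T only — synapomorphy for {F, G, T}.
Character 2 (derived state 'yes') is shared by G and T — a synapomorphy uniting that clade.
Only C and J show the derived state 'yes' for Character 3, supporting them as a clade.
Only F, G, T, and W show the derived state 'no' for Character 4, supporting them as a clade.
Most parsimonious ingroup topology: ((((G,T),F),W),(J,C)).
T and G form a cherry on this tree, so they are sister taxa.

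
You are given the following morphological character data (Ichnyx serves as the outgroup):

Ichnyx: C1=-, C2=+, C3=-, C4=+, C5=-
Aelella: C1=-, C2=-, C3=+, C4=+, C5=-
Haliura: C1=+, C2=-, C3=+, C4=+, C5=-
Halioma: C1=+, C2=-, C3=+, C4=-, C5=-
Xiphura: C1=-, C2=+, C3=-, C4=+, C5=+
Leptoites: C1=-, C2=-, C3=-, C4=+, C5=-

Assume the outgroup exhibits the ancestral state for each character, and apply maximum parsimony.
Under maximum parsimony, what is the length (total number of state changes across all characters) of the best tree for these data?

Character polarity is set by the outgroup: the derived state is whichever differs from the outgroup's state, so for C2, C4 the derived state is '-', and for the remaining characters it is '+'.
C1 (derived state '+') is shared by Halioma and Haliura — a synapomorphy uniting that clade.
C2 (derived state '-') is shared by Aelella, Halioma, Haliura, and Leptoites — a synapomorphy uniting that clade.
C3: derived state '+' in Aelella, Halioma, and Haliura only — synapomorphy for {Aelella, Halioma, Haliura}.
C4 (derived state '-') is unique to Halioma (autapomorphy; uninformative for grouping).
C5: derived state '+' in Xiphura only — an autapomorphy, so it tells us nothing about relationships among taxa.
Most parsimonious ingroup topology: (((Aelella,(Haliura,Halioma)),Leptoites),Xiphura).
Changes per character on this tree: C1: 1; C2: 1; C3: 1; C4: 1; C5: 1.
Total = 5.

5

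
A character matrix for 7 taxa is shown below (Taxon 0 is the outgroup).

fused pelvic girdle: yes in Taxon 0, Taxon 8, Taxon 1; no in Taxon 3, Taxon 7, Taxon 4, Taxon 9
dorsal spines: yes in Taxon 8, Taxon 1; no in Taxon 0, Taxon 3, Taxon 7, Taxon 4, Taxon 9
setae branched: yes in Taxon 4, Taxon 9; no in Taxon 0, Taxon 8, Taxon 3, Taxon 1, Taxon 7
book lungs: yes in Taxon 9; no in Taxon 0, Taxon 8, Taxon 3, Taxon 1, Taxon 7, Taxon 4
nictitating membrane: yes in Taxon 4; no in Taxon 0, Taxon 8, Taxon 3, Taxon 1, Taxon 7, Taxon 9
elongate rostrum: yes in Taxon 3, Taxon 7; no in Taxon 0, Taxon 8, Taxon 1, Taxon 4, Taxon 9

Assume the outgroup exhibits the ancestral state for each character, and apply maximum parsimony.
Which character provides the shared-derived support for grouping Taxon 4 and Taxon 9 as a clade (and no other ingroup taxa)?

setae branched

Character polarity is set by the outgroup: the derived state is whichever differs from the outgroup's state, so for fused pelvic girdle the derived state is 'no', and for the remaining characters it is 'yes'.
fused pelvic girdle: derived state 'no' in Taxon 3, Taxon 4, Taxon 7, and Taxon 9 only — synapomorphy for {Taxon 3, Taxon 4, Taxon 7, Taxon 9}.
dorsal spines: derived state 'yes' in Taxon 1 and Taxon 8 only — synapomorphy for {Taxon 1, Taxon 8}.
setae branched (derived state 'yes') is shared by Taxon 4 and Taxon 9 — a synapomorphy uniting that clade.
book lungs (derived state 'yes') is unique to Taxon 9 (autapomorphy; uninformative for grouping).
nictitating membrane (derived state 'yes') is unique to Taxon 4 (autapomorphy; uninformative for grouping).
elongate rostrum: derived state 'yes' in Taxon 3 and Taxon 7 only — synapomorphy for {Taxon 3, Taxon 7}.
Most parsimonious ingroup topology: ((Taxon 8,Taxon 1),((Taxon 3,Taxon 7),(Taxon 4,Taxon 9))).
The clade {Taxon 4, Taxon 9} is supported by setae branched: its derived state 'yes' occurs in exactly those taxa and in no other taxon (including the outgroup).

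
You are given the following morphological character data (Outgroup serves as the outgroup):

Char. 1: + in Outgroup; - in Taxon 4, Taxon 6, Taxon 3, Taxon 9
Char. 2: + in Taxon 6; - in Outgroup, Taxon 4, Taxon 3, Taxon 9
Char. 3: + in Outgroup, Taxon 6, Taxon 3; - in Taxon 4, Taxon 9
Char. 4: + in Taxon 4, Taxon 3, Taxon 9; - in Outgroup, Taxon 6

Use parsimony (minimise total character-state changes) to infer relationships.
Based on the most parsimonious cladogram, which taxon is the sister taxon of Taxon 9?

Character polarity is set by the outgroup: the derived state is whichever differs from the outgroup's state, so for Char. 1, Char. 3 the derived state is '-', and for the remaining characters it is '+'.
All ingroup taxa share the derived state '-' for Char. 1; it defines the ingroup but does not resolve relationships within it.
Char. 2: derived state '+' in Taxon 6 only — an autapomorphy, so it tells us nothing about relationships among taxa.
Only Taxon 4 and Taxon 9 show the derived state '-' for Char. 3, supporting them as a clade.
Char. 4: derived state '+' in Taxon 3, Taxon 4, and Taxon 9 only — synapomorphy for {Taxon 3, Taxon 4, Taxon 9}.
Most parsimonious ingroup topology: (((Taxon 4,Taxon 9),Taxon 3),Taxon 6).
Taxon 9 and Taxon 4 form a cherry on this tree, so they are sister taxa.

Taxon 4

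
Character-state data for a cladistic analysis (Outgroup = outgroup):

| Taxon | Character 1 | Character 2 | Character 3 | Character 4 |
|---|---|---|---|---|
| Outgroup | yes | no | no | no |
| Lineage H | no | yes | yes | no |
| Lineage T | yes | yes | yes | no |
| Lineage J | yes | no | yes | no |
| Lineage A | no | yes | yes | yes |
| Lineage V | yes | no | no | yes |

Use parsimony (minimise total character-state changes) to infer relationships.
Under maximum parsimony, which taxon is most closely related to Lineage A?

Character polarity is set by the outgroup: the derived state is whichever differs from the outgroup's state, so for Character 1 the derived state is 'no', and for the remaining characters it is 'yes'.
Character 1 (derived state 'no') is shared by Lineage A and Lineage H — a synapomorphy uniting that clade.
Character 2: derived state 'yes' in Lineage A, Lineage H, and Lineage T only — synapomorphy for {Lineage A, Lineage H, Lineage T}.
Character 3: derived state 'yes' in Lineage A, Lineage H, Lineage J, and Lineage T only — synapomorphy for {Lineage A, Lineage H, Lineage J, Lineage T}.
Character 4 groups Lineage A and Lineage V, which is incompatible with the clades supported by the remaining characters; treating it as convergent (homoplasy) costs fewer steps than any alternative tree.
Most parsimonious ingroup topology: ((((Lineage H,Lineage A),Lineage T),Lineage J),Lineage V).
Lineage A and Lineage H form a cherry on this tree, so they are sister taxa.

Lineage H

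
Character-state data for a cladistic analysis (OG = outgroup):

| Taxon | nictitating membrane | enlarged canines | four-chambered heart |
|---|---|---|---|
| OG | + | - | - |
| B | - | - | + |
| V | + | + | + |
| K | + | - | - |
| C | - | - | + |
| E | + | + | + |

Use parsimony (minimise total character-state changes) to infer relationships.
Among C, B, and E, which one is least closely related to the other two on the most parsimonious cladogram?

E

Character polarity is set by the outgroup: the derived state is whichever differs from the outgroup's state, so for nictitating membrane the derived state is '-', and for the remaining characters it is '+'.
nictitating membrane: derived state '-' in B and C only — synapomorphy for {B, C}.
Only E and V show the derived state '+' for enlarged canines, supporting them as a clade.
four-chambered heart: derived state '+' in B, C, E, and V only — synapomorphy for {B, C, E, V}.
Most parsimonious ingroup topology: (((B,C),(V,E)),K).
C and B share a more recent common ancestor with each other than either does with E, so E is the least closely related of the three.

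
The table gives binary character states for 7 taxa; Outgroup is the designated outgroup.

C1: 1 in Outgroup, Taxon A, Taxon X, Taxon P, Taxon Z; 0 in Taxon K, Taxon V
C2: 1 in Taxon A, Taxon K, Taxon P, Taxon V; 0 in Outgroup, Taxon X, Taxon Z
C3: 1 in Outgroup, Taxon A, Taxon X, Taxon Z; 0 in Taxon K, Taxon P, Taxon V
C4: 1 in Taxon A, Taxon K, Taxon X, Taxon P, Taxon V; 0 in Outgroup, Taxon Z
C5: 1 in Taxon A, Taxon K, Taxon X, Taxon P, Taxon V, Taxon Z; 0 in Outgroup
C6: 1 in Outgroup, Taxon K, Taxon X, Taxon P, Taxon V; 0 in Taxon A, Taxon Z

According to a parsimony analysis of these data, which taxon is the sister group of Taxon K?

Taxon V

Character polarity is set by the outgroup: the derived state is whichever differs from the outgroup's state, so for C1, C3, C6 the derived state is '0', and for the remaining characters it is '1'.
C1 (derived state '0') is shared by Taxon K and Taxon V — a synapomorphy uniting that clade.
C2: derived state '1' in Taxon A, Taxon K, Taxon P, and Taxon V only — synapomorphy for {Taxon A, Taxon K, Taxon P, Taxon V}.
C3 (derived state '0') is shared by Taxon K, Taxon P, and Taxon V — a synapomorphy uniting that clade.
C4: derived state '1' in Taxon A, Taxon K, Taxon P, Taxon V, and Taxon X only — synapomorphy for {Taxon A, Taxon K, Taxon P, Taxon V, Taxon X}.
C5 (derived state '1') is shared by all ingroup taxa — unites the whole ingroup.
C6 (state '0') occurs in Taxon A and Taxon Z but conflicts with the nesting implied by the other characters — most parsimoniously interpreted as homoplasy.
Most parsimonious ingroup topology: (((Taxon A,((Taxon K,Taxon V),Taxon P)),Taxon X),Taxon Z).
Taxon K and Taxon V form a cherry on this tree, so they are sister taxa.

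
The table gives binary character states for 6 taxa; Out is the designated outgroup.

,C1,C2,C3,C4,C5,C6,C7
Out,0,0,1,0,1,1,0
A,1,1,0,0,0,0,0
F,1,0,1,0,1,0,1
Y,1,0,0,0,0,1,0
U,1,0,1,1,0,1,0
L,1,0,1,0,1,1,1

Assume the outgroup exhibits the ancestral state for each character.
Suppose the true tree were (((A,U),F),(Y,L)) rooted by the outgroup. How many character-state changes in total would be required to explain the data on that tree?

Map each character onto (((A,U),F),(Y,L)) (rooted by Out) and count the minimum state changes it requires (Fitch parsimony):
C1: 1; C2: 1; C3: 2; C4: 1; C5: 2; C6: 2; C7: 2.
Total tree length = 11.

11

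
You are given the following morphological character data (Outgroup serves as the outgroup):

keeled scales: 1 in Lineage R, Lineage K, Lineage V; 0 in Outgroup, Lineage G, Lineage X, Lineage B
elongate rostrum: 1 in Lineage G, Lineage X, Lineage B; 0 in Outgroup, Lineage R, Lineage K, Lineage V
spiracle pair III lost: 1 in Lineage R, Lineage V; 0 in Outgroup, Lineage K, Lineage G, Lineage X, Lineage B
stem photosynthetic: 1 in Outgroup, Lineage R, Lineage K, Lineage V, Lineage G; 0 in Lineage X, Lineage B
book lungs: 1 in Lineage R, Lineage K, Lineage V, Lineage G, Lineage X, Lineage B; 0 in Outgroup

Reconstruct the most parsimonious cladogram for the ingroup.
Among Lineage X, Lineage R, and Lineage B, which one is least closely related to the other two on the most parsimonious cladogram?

Character polarity is set by the outgroup: the derived state is whichever differs from the outgroup's state, so for stem photosynthetic the derived state is '0', and for the remaining characters it is '1'.
keeled scales: derived state '1' in Lineage K, Lineage R, and Lineage V only — synapomorphy for {Lineage K, Lineage R, Lineage V}.
elongate rostrum: derived state '1' in Lineage B, Lineage G, and Lineage X only — synapomorphy for {Lineage B, Lineage G, Lineage X}.
spiracle pair III lost: derived state '1' in Lineage R and Lineage V only — synapomorphy for {Lineage R, Lineage V}.
stem photosynthetic: derived state '0' in Lineage B and Lineage X only — synapomorphy for {Lineage B, Lineage X}.
All ingroup taxa share the derived state '1' for book lungs; it defines the ingroup but does not resolve relationships within it.
Most parsimonious ingroup topology: (((Lineage R,Lineage V),Lineage K),(Lineage G,(Lineage X,Lineage B))).
Lineage B and Lineage X share a more recent common ancestor with each other than either does with Lineage R, so Lineage R is the least closely related of the three.

Lineage R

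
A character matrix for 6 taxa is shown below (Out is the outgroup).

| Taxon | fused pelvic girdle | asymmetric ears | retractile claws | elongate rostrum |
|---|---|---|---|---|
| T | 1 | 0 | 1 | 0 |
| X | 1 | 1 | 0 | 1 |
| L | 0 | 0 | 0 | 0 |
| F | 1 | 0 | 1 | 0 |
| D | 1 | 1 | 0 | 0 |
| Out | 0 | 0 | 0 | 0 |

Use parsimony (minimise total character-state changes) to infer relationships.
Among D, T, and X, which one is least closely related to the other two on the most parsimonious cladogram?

T

The outgroup has state '0' for every character, so '1' is the derived state throughout.
fused pelvic girdle: derived state '1' in D, F, T, and X only — synapomorphy for {D, F, T, X}.
Only D and X show the derived state '1' for asymmetric ears, supporting them as a clade.
Only F and T show the derived state '1' for retractile claws, supporting them as a clade.
elongate rostrum: derived state '1' in X only — an autapomorphy, so it tells us nothing about relationships among taxa.
Most parsimonious ingroup topology: (((F,T),(D,X)),L).
D and X share a more recent common ancestor with each other than either does with T, so T is the least closely related of the three.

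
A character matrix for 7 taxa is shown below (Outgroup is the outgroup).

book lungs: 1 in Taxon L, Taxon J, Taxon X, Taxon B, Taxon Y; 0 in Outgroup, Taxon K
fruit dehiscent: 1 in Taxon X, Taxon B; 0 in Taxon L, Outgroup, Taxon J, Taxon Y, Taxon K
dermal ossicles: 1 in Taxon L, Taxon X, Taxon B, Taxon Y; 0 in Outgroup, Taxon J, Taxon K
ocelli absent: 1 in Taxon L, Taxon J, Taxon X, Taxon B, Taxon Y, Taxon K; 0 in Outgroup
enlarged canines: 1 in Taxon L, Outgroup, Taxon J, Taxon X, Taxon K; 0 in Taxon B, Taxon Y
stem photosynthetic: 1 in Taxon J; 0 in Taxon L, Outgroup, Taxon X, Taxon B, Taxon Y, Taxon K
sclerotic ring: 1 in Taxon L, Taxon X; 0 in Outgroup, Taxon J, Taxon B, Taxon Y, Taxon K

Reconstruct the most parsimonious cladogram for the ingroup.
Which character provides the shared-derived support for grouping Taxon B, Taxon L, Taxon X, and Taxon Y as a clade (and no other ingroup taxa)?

dermal ossicles

Character polarity is set by the outgroup: the derived state is whichever differs from the outgroup's state, so for enlarged canines the derived state is '0', and for the remaining characters it is '1'.
book lungs (derived state '1') is shared by Taxon B, Taxon J, Taxon L, Taxon X, and Taxon Y — a synapomorphy uniting that clade.
fruit dehiscent (state '1') occurs in Taxon B and Taxon X but conflicts with the nesting implied by the other characters — most parsimoniously interpreted as homoplasy.
dermal ossicles (derived state '1') is shared by Taxon B, Taxon L, Taxon X, and Taxon Y — a synapomorphy uniting that clade.
All ingroup taxa share the derived state '1' for ocelli absent; it defines the ingroup but does not resolve relationships within it.
enlarged canines: derived state '0' in Taxon B and Taxon Y only — synapomorphy for {Taxon B, Taxon Y}.
stem photosynthetic (derived state '1') is unique to Taxon J (autapomorphy; uninformative for grouping).
sclerotic ring: derived state '1' in Taxon L and Taxon X only — synapomorphy for {Taxon L, Taxon X}.
Most parsimonious ingroup topology: (Taxon K,(Taxon J,((Taxon L,Taxon X),(Taxon B,Taxon Y)))).
The clade {Taxon B, Taxon L, Taxon X, Taxon Y} is supported by dermal ossicles: its derived state '1' occurs in exactly those taxa and in no other taxon (including the outgroup).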